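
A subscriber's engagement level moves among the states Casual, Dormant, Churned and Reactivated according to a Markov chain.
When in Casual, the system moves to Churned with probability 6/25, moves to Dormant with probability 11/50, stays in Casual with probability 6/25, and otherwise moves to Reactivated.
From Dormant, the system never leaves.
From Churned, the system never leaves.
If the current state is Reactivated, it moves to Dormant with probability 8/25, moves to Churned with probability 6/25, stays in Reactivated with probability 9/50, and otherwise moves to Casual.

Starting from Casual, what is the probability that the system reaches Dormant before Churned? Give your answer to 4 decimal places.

Let h(s) be the probability of absorption at Dormant starting from transient state s. Then h(Dormant) = 1 and h(Churned) = 0. By first-step analysis:
h(Casual) = 0.24·h(Casual) + 0.22·1 + 0.24·0 + 0.3·h(Reactivated)
h(Reactivated) = 0.26·h(Casual) + 0.32·1 + 0.24·0 + 0.18·h(Reactivated)
Solving: h(Casual) = 0.5070, h(Reactivated) = 0.5510.
Starting from Casual, the probability is 0.5070.

0.5070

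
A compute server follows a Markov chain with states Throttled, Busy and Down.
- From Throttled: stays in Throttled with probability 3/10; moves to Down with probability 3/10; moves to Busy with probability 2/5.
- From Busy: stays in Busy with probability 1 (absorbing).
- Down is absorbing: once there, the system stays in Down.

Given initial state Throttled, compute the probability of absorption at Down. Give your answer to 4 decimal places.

Let h(s) be the probability of absorption at Down starting from transient state s. Then h(Down) = 1 and h(Busy) = 0. By first-step analysis:
h(Throttled) = 0.3·h(Throttled) + 0.4·0 + 0.3·1
Solving: h(Throttled) = 0.4286.
Starting from Throttled, the probability is 0.4286.

0.4286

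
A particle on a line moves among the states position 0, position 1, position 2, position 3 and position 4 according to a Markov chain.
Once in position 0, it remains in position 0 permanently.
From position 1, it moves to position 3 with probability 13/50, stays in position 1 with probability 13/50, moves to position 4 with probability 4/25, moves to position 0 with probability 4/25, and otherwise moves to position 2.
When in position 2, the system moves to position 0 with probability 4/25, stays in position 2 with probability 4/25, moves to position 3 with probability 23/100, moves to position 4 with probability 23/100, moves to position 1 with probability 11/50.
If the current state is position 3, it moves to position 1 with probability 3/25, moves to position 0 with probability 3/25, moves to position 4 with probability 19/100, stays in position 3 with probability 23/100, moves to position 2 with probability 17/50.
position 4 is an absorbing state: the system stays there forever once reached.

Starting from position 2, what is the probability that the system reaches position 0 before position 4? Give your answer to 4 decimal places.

Let h(s) be the probability of absorption at position 0 starting from transient state s. Then h(position 0) = 1 and h(position 4) = 0. By first-step analysis:
h(position 1) = 0.16·1 + 0.26·h(position 1) + 0.16·h(position 2) + 0.26·h(position 3) + 0.16·0
h(position 2) = 0.16·1 + 0.22·h(position 1) + 0.16·h(position 2) + 0.23·h(position 3) + 0.23·0
h(position 3) = 0.12·1 + 0.12·h(position 1) + 0.34·h(position 2) + 0.23·h(position 3) + 0.19·0
Solving: h(position 1) = 0.4524, h(position 2) = 0.4220, h(position 3) = 0.4127.
Starting from position 2, the probability is 0.4220.

0.4220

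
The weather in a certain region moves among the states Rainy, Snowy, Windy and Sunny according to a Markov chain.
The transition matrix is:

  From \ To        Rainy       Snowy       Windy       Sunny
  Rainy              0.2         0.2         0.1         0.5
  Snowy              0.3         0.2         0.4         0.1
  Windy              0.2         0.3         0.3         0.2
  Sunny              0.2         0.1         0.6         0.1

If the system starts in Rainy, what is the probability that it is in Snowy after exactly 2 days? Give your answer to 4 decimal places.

0.1600

Propagate the distribution vector 2 days from Rainy.
After 0 days: (1.0000, 0.0000, 0.0000, 0.0000)
After 1 day: (0.2000, 0.2000, 0.1000, 0.5000)
After 2 days: (0.2200, 0.1600, 0.4300, 0.1900)
P(in Snowy after 2 days) = 0.1600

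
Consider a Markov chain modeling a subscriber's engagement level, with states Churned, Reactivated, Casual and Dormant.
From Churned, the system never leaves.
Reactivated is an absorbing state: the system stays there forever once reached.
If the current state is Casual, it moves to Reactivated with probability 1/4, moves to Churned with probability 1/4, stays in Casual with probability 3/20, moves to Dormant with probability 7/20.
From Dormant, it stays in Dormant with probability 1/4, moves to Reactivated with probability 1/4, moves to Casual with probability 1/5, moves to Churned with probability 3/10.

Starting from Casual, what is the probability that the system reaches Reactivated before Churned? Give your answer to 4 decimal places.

0.4846

Let h(s) be the probability of absorption at Reactivated starting from transient state s. Then h(Reactivated) = 1 and h(Churned) = 0. By first-step analysis:
h(Casual) = 0.25·0 + 0.25·1 + 0.15·h(Casual) + 0.35·h(Dormant)
h(Dormant) = 0.3·0 + 0.25·1 + 0.2·h(Casual) + 0.25·h(Dormant)
Solving: h(Casual) = 0.4846, h(Dormant) = 0.4626.
Starting from Casual, the probability is 0.4846.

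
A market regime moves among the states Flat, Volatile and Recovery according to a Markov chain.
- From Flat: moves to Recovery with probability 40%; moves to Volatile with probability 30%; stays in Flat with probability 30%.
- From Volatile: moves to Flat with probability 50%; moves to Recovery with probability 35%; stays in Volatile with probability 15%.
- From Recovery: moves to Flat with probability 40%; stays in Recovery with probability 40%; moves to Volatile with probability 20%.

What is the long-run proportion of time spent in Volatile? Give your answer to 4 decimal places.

Let the stationary distribution be π with π = πP and π_1 + π_2 + π_3 = 1.
π_1 = 0.3·π_1 + 0.5·π_2 + 0.4·π_3
π_2 = 0.3·π_1 + 0.15·π_2 + 0.2·π_3
Solving with the normalization constraint gives π = (0.3843, 0.2271, 0.3886).
So the stationary probability of Volatile is 0.2271.

0.2271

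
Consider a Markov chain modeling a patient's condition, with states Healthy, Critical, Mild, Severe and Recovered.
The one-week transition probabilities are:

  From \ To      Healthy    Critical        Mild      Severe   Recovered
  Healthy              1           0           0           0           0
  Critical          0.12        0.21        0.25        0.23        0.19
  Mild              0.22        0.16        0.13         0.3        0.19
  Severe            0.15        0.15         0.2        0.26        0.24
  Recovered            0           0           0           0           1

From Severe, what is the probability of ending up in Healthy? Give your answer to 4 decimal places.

Let h(s) be the probability of absorption at Healthy starting from transient state s. Then h(Healthy) = 1 and h(Recovered) = 0. By first-step analysis:
h(Critical) = 0.12·1 + 0.21·h(Critical) + 0.25·h(Mild) + 0.23·h(Severe) + 0.19·0
h(Mild) = 0.22·1 + 0.16·h(Critical) + 0.13·h(Mild) + 0.3·h(Severe) + 0.19·0
h(Severe) = 0.15·1 + 0.15·h(Critical) + 0.2·h(Mild) + 0.26·h(Severe) + 0.24·0
Solving: h(Critical) = 0.4234, h(Mild) = 0.4744, h(Severe) = 0.4167.
Starting from Severe, the probability is 0.4167.

0.4167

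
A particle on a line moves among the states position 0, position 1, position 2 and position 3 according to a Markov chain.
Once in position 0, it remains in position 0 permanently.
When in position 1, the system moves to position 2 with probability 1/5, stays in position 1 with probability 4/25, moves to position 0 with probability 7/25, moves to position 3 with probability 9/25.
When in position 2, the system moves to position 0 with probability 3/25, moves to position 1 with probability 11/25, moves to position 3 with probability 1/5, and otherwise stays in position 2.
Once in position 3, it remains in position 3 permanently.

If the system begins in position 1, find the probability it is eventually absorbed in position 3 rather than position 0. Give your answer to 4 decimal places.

0.5698

Let h(s) be the probability of absorption at position 3 starting from transient state s. Then h(position 3) = 1 and h(position 0) = 0. By first-step analysis:
h(position 1) = 0.28·0 + 0.16·h(position 1) + 0.2·h(position 2) + 0.36·1
h(position 2) = 0.12·0 + 0.44·h(position 1) + 0.24·h(position 2) + 0.2·1
Solving: h(position 1) = 0.5698, h(position 2) = 0.5930.
Starting from position 1, the probability is 0.5698.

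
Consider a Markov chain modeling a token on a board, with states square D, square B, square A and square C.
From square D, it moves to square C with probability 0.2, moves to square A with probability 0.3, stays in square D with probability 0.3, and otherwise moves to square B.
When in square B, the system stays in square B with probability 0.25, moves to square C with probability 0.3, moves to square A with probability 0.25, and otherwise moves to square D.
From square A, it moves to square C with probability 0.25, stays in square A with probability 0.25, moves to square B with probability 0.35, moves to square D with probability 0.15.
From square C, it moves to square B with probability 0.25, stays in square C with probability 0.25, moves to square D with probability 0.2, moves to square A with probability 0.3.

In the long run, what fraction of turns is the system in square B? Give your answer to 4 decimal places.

0.2669

Let the stationary distribution be π with π = πP and π_1 + π_2 + π_3 + π_4 = 1.
π_1 = 0.3·π_1 + 0.2·π_2 + 0.15·π_3 + 0.2·π_4
π_2 = 0.2·π_1 + 0.25·π_2 + 0.35·π_3 + 0.25·π_4
π_3 = 0.3·π_1 + 0.25·π_2 + 0.25·π_3 + 0.3·π_4
Solving with the normalization constraint gives π = (0.2071, 0.2669, 0.2730, 0.2530).
So the stationary probability of square B is 0.2669.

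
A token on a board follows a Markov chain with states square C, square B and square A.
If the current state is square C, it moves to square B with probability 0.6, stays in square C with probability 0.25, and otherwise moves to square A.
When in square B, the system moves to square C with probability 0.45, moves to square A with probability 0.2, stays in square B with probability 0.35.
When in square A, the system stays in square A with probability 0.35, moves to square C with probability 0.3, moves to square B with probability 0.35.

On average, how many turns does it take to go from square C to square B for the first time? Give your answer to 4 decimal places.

1.8079

Let t(s) be the expected number of turns to first reach square B from state s, with t(square B) = 0. Conditioning on the first turn:
t(square C) = 1 + 0.25·t(square C) + 0.15·t(square A)
t(square A) = 1 + 0.3·t(square C) + 0.35·t(square A)
Solving: t(square C) = 1.8079, t(square A) = 2.3729.
Expected turns from square C to square B: 1.8079.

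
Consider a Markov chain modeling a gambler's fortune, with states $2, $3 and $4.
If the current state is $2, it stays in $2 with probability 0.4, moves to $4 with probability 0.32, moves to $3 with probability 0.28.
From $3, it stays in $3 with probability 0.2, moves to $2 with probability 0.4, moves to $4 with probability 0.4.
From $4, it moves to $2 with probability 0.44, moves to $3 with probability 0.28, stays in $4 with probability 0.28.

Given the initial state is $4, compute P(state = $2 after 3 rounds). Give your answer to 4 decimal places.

Propagate the distribution vector 3 rounds from $4.
After 0 rounds: (0.0000, 0.0000, 1.0000)
After 1 round: (0.4400, 0.2800, 0.2800)
After 2 rounds: (0.4112, 0.2576, 0.3312)
After 3 rounds: (0.4132, 0.2594, 0.3274)
P(in $2 after 3 rounds) = 0.4132

0.4132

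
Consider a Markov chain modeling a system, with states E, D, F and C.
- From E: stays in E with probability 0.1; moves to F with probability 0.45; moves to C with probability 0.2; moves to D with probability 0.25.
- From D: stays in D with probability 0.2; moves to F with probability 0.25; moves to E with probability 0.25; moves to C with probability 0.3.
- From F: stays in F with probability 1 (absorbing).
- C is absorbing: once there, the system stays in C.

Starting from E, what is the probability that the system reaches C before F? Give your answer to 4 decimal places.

0.3574

Let h(s) be the probability of absorption at C starting from transient state s. Then h(C) = 1 and h(F) = 0. By first-step analysis:
h(E) = 0.1·h(E) + 0.25·h(D) + 0.45·0 + 0.2·1
h(D) = 0.25·h(E) + 0.2·h(D) + 0.25·0 + 0.3·1
Solving: h(E) = 0.3574, h(D) = 0.4867.
Starting from E, the probability is 0.3574.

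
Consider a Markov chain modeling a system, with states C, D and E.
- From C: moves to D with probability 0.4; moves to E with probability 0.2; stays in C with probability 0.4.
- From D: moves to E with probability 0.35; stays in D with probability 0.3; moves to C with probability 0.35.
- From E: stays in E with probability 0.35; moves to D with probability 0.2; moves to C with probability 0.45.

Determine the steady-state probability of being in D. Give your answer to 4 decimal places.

Let the stationary distribution be π with π = πP and π_1 + π_2 + π_3 = 1.
π_1 = 0.4·π_1 + 0.35·π_2 + 0.45·π_3
π_2 = 0.4·π_1 + 0.3·π_2 + 0.2·π_3
Solving with the normalization constraint gives π = (0.3990, 0.3109, 0.2902).
So the stationary probability of D is 0.3109.

0.3109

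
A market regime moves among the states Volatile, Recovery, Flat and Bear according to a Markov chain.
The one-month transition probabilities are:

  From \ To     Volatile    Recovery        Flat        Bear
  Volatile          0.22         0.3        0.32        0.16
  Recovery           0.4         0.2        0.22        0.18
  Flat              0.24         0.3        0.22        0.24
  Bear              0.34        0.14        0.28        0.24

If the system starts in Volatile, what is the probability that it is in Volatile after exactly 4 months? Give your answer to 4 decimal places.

0.2931

Propagate the distribution vector 4 months from Volatile.
After 0 months: (1.0000, 0.0000, 0.0000, 0.0000)
After 1 month: (0.2200, 0.3000, 0.3200, 0.1600)
After 2 months: (0.2996, 0.2444, 0.2516, 0.2044)
After 3 months: (0.2936, 0.2429, 0.2622, 0.2014)
After 4 months: (0.2931, 0.2435, 0.2614, 0.2019)
P(in Volatile after 4 months) = 0.2931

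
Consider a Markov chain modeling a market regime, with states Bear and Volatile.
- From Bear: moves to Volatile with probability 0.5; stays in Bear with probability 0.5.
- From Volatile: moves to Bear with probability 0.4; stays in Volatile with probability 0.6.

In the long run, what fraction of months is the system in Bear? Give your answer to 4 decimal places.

0.4444

Let the stationary distribution be π with π = πP and π_1 + π_2 = 1.
π_1 = 0.5·π_1 + 0.4·π_2
Solving with the normalization constraint gives π = (0.4444, 0.5556).
So the stationary probability of Bear is 0.4444.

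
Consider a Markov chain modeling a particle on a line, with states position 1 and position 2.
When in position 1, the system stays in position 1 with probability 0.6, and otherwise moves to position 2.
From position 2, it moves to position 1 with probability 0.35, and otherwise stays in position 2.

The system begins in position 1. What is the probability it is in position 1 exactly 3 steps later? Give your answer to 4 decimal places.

Propagate the distribution vector 3 steps from position 1.
After 0 steps: (1.0000, 0.0000)
After 1 step: (0.6000, 0.4000)
After 2 steps: (0.5000, 0.5000)
After 3 steps: (0.4750, 0.5250)
P(in position 1 after 3 steps) = 0.4750

0.4750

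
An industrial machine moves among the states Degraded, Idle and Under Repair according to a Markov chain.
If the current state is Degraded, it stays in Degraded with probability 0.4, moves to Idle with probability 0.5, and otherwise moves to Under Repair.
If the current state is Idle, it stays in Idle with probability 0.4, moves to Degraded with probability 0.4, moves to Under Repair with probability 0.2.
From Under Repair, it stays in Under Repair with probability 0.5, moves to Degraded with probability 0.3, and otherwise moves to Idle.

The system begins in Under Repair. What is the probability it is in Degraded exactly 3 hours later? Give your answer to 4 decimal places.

Propagate the distribution vector 3 hours from Under Repair.
After 0 hours: (0.0000, 0.0000, 1.0000)
After 1 hour: (0.3000, 0.2000, 0.5000)
After 2 hours: (0.3500, 0.3300, 0.3200)
After 3 hours: (0.3680, 0.3710, 0.2610)
P(in Degraded after 3 hours) = 0.3680

0.3680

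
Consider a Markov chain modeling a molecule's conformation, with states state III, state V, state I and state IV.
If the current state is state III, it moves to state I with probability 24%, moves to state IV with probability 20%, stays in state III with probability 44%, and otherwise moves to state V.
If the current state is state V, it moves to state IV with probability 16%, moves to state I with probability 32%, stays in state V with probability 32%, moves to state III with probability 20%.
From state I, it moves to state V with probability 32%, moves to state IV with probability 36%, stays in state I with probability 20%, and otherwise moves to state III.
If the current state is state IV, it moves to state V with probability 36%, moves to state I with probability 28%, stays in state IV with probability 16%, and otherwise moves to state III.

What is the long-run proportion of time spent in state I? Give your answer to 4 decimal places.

0.2610

Let the stationary distribution be π with π = πP and π_1 + π_2 + π_3 + π_4 = 1.
π_1 = 0.44·π_1 + 0.2·π_2 + 0.12·π_3 + 0.2·π_4
π_2 = 0.12·π_1 + 0.32·π_2 + 0.32·π_3 + 0.36·π_4
π_3 = 0.24·π_1 + 0.32·π_2 + 0.2·π_3 + 0.28·π_4
Solving with the normalization constraint gives π = (0.2357, 0.2817, 0.2610, 0.2216).
So the stationary probability of state I is 0.2610.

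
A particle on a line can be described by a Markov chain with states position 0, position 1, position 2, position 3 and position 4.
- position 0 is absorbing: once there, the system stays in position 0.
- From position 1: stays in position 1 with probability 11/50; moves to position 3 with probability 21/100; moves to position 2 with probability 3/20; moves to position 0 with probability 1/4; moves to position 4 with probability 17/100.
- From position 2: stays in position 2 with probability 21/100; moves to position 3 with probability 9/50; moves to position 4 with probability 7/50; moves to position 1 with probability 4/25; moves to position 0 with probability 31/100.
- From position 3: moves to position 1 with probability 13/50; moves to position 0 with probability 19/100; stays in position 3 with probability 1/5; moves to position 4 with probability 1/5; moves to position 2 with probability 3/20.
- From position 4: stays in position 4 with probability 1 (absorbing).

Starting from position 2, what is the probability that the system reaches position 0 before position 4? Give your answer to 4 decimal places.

Let h(s) be the probability of absorption at position 0 starting from transient state s. Then h(position 0) = 1 and h(position 4) = 0. By first-step analysis:
h(position 1) = 0.25·1 + 0.22·h(position 1) + 0.15·h(position 2) + 0.21·h(position 3) + 0.17·0
h(position 2) = 0.31·1 + 0.16·h(position 1) + 0.21·h(position 2) + 0.18·h(position 3) + 0.14·0
h(position 3) = 0.19·1 + 0.26·h(position 1) + 0.15·h(position 2) + 0.2·h(position 3) + 0.2·0
Solving: h(position 1) = 0.5908, h(position 2) = 0.6372, h(position 3) = 0.5490.
Starting from position 2, the probability is 0.6372.

0.6372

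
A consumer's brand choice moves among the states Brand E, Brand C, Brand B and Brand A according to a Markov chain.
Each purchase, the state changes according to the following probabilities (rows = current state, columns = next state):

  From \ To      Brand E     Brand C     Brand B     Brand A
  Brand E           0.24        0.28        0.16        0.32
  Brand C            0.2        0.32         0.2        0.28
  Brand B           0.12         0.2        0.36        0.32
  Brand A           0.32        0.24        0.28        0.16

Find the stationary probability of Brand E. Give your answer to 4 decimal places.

Let the stationary distribution be π with π = πP and π_1 + π_2 + π_3 + π_4 = 1.
π_1 = 0.24·π_1 + 0.2·π_2 + 0.12·π_3 + 0.32·π_4
π_2 = 0.28·π_1 + 0.32·π_2 + 0.2·π_3 + 0.24·π_4
π_3 = 0.16·π_1 + 0.2·π_2 + 0.36·π_3 + 0.28·π_4
Solving with the normalization constraint gives π = (0.2206, 0.2595, 0.2530, 0.2669).
So the stationary probability of Brand E is 0.2206.

0.2206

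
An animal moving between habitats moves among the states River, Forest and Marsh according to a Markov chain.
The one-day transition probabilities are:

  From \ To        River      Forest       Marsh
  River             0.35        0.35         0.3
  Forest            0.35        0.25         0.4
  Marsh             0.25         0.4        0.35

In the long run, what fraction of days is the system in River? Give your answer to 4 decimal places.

Let the stationary distribution be π with π = πP and π_1 + π_2 + π_3 = 1.
π_1 = 0.35·π_1 + 0.35·π_2 + 0.25·π_3
π_2 = 0.35·π_1 + 0.25·π_2 + 0.4·π_3
Solving with the normalization constraint gives π = (0.3149, 0.3341, 0.3510).
So the stationary probability of River is 0.3149.

0.3149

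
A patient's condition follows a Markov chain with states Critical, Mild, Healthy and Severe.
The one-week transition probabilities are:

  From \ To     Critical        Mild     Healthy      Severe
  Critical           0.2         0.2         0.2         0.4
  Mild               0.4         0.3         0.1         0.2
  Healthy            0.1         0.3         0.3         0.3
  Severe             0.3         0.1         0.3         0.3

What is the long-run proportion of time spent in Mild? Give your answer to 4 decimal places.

0.2143

Let the stationary distribution be π with π = πP and π_1 + π_2 + π_3 + π_4 = 1.
π_1 = 0.2·π_1 + 0.4·π_2 + 0.1·π_3 + 0.3·π_4
π_2 = 0.2·π_1 + 0.3·π_2 + 0.3·π_3 + 0.1·π_4
π_3 = 0.2·π_1 + 0.1·π_2 + 0.3·π_3 + 0.3·π_4
Solving with the normalization constraint gives π = (0.2500, 0.2143, 0.2321, 0.3036).
So the stationary probability of Mild is 0.2143.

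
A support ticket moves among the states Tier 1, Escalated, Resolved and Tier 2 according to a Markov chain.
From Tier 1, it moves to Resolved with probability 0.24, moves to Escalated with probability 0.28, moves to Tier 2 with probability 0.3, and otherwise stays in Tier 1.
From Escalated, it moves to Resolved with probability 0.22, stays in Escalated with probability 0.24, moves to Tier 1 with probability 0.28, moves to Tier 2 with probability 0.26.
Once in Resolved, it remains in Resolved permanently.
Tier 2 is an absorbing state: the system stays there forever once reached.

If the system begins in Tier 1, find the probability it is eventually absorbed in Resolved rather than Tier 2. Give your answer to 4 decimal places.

0.4479

Let h(s) be the probability of absorption at Resolved starting from transient state s. Then h(Resolved) = 1 and h(Tier 2) = 0. By first-step analysis:
h(Tier 1) = 0.18·h(Tier 1) + 0.28·h(Escalated) + 0.24·1 + 0.3·0
h(Escalated) = 0.28·h(Tier 1) + 0.24·h(Escalated) + 0.22·1 + 0.26·0
Solving: h(Tier 1) = 0.4479, h(Escalated) = 0.4545.
Starting from Tier 1, the probability is 0.4479.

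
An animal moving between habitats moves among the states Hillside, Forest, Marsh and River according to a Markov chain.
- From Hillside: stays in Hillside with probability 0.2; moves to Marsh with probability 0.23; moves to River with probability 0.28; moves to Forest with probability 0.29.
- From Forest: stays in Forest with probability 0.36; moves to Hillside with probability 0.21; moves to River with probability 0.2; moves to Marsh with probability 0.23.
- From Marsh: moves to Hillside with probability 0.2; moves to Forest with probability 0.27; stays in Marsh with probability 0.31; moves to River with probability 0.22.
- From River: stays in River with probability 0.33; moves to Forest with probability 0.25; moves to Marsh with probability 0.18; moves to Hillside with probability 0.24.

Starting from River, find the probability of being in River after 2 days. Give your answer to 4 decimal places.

0.2657

Propagate the distribution vector 2 days from River.
After 0 days: (0.0000, 0.0000, 0.0000, 1.0000)
After 1 day: (0.2400, 0.2500, 0.1800, 0.3300)
After 2 days: (0.2157, 0.2907, 0.2279, 0.2657)
P(in River after 2 days) = 0.2657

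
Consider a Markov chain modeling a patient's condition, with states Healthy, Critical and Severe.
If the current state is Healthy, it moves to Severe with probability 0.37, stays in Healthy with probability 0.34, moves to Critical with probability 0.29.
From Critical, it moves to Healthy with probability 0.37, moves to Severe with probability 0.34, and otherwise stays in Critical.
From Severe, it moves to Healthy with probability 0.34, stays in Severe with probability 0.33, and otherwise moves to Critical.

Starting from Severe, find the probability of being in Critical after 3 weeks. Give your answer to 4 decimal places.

0.3039

Propagate the distribution vector 3 weeks from Severe.
After 0 weeks: (0.0000, 0.0000, 1.0000)
After 1 week: (0.3400, 0.3300, 0.3300)
After 2 weeks: (0.3499, 0.3032, 0.3469)
After 3 weeks: (0.3491, 0.3039, 0.3470)
P(in Critical after 3 weeks) = 0.3039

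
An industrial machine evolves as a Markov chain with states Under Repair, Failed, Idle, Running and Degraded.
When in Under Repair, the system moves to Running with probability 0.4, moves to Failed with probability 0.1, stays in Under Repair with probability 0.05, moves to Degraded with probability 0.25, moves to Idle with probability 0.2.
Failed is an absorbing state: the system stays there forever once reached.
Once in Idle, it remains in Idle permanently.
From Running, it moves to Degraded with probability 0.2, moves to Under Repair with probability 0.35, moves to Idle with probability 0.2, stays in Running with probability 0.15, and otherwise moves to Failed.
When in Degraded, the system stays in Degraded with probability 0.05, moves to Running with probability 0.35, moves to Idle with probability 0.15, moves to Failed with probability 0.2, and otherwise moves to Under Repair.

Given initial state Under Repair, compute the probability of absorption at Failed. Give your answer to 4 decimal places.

0.3859

Let h(s) be the probability of absorption at Failed starting from transient state s. Then h(Failed) = 1 and h(Idle) = 0. By first-step analysis:
h(Under Repair) = 0.05·h(Under Repair) + 0.1·1 + 0.2·0 + 0.4·h(Running) + 0.25·h(Degraded)
h(Running) = 0.35·h(Under Repair) + 0.1·1 + 0.2·0 + 0.15·h(Running) + 0.2·h(Degraded)
h(Degraded) = 0.25·h(Under Repair) + 0.2·1 + 0.15·0 + 0.35·h(Running) + 0.05·h(Degraded)
Solving: h(Under Repair) = 0.3859, h(Running) = 0.3832, h(Degraded) = 0.4532.
Starting from Under Repair, the probability is 0.3859.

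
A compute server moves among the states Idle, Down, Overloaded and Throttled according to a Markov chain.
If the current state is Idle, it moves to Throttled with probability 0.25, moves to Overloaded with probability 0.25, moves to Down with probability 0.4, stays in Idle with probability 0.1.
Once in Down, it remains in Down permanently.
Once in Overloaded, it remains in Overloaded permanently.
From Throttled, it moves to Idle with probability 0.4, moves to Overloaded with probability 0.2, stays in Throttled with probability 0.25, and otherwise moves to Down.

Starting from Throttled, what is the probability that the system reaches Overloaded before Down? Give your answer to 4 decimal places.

Let h(s) be the probability of absorption at Overloaded starting from transient state s. Then h(Overloaded) = 1 and h(Down) = 0. By first-step analysis:
h(Idle) = 0.1·h(Idle) + 0.4·0 + 0.25·1 + 0.25·h(Throttled)
h(Throttled) = 0.4·h(Idle) + 0.15·0 + 0.2·1 + 0.25·h(Throttled)
Solving: h(Idle) = 0.4130, h(Throttled) = 0.4870.
Starting from Throttled, the probability is 0.4870.

0.4870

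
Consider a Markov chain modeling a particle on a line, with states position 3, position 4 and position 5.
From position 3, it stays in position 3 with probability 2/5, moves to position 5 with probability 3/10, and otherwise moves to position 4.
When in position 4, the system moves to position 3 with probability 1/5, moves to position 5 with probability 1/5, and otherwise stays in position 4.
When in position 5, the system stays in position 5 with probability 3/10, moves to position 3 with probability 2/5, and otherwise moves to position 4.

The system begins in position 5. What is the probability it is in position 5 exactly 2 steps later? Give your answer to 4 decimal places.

Sum over the intermediate state after 1 step:
P = P(position 5→position 3)·P(position 3→position 5) + P(position 5→position 4)·P(position 4→position 5) + P(position 5→position 5)·P(position 5→position 5)
  = 0.4×0.3 + 0.3×0.2 + 0.3×0.3
  = 0.1200 + 0.0600 + 0.0900 = 0.2700

0.2700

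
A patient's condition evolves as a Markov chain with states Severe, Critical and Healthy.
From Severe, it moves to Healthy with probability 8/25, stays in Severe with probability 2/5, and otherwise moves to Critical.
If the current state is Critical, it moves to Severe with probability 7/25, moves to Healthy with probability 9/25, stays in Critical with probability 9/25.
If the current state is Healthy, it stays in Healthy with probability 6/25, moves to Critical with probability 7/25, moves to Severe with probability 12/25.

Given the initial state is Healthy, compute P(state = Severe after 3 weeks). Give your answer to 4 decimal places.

0.3887

Propagate the distribution vector 3 weeks from Healthy.
After 0 weeks: (0.0000, 0.0000, 1.0000)
After 1 week: (0.4800, 0.2800, 0.2400)
After 2 weeks: (0.3856, 0.3024, 0.3120)
After 3 weeks: (0.3887, 0.3042, 0.3071)
P(in Severe after 3 weeks) = 0.3887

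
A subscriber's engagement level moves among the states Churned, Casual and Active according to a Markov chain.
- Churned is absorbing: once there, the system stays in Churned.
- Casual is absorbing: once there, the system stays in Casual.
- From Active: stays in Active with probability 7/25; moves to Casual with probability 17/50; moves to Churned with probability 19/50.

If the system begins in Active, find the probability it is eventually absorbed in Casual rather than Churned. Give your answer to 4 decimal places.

0.4722

Let h(s) be the probability of absorption at Casual starting from transient state s. Then h(Casual) = 1 and h(Churned) = 0. By first-step analysis:
h(Active) = 0.38·0 + 0.34·1 + 0.28·h(Active)
Solving: h(Active) = 0.4722.
Starting from Active, the probability is 0.4722.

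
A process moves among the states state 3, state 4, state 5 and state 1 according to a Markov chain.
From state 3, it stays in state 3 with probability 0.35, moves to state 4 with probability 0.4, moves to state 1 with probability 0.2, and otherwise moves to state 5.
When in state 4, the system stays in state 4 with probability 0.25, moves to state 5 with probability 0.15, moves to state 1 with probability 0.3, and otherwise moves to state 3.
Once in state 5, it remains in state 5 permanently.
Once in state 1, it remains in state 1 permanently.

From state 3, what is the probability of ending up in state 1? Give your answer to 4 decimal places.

Let h(s) be the probability of absorption at state 1 starting from transient state s. Then h(state 1) = 1 and h(state 5) = 0. By first-step analysis:
h(state 3) = 0.35·h(state 3) + 0.4·h(state 4) + 0.05·0 + 0.2·1
h(state 4) = 0.3·h(state 3) + 0.25·h(state 4) + 0.15·0 + 0.3·1
Solving: h(state 3) = 0.7347, h(state 4) = 0.6939.
Starting from state 3, the probability is 0.7347.

0.7347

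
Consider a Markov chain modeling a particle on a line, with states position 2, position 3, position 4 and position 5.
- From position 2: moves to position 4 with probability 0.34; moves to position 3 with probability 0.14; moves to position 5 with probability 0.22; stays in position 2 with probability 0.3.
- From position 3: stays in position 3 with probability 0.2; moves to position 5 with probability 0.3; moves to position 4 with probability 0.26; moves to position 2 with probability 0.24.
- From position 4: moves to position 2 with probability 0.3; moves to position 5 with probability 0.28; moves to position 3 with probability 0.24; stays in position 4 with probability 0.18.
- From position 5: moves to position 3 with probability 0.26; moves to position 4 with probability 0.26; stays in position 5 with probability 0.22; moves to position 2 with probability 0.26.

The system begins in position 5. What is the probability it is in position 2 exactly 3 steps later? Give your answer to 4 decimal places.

0.2773

Propagate the distribution vector 3 steps from position 5.
After 0 steps: (0.0000, 0.0000, 0.0000, 1.0000)
After 1 step: (0.2600, 0.2600, 0.2600, 0.2200)
After 2 steps: (0.2756, 0.2080, 0.2600, 0.2564)
After 3 steps: (0.2773, 0.2092, 0.2612, 0.2522)
P(in position 2 after 3 steps) = 0.2773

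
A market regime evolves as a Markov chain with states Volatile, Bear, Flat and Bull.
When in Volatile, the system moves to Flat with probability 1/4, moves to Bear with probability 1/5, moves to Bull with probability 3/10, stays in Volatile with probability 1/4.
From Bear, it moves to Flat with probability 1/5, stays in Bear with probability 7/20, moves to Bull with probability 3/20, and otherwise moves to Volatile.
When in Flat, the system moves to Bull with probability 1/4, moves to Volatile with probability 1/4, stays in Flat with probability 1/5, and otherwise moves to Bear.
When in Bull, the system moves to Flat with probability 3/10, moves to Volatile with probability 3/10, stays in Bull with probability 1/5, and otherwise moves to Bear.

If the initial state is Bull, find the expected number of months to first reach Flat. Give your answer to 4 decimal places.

Let t(s) be the expected number of months to first reach Flat from state s, with t(Flat) = 0. Conditioning on the first month:
t(Volatile) = 1 + 0.25·t(Volatile) + 0.2·t(Bear) + 0.3·t(Bull)
t(Bear) = 1 + 0.3·t(Volatile) + 0.35·t(Bear) + 0.15·t(Bull)
t(Bull) = 1 + 0.3·t(Volatile) + 0.2·t(Bear) + 0.2·t(Bull)
Solving: t(Volatile) = 3.9957, t(Bear) = 4.2628, t(Bull) = 3.8141.
Expected months from Bull to Flat: 3.8141.

3.8141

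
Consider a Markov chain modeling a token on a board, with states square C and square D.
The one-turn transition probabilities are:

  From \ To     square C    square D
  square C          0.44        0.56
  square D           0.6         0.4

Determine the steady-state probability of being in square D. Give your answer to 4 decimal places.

0.4828

Let the stationary distribution be π with π = πP and π_1 + π_2 = 1.
π_1 = 0.44·π_1 + 0.6·π_2
Solving with the normalization constraint gives π = (0.5172, 0.4828).
So the stationary probability of square D is 0.4828.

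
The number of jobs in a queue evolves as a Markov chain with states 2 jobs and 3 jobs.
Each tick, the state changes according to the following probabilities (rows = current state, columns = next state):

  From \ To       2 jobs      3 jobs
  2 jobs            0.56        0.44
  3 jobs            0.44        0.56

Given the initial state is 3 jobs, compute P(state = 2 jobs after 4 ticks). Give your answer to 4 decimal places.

0.4999

Propagate the distribution vector 4 ticks from 3 jobs.
After 0 ticks: (0.0000, 1.0000)
After 1 tick: (0.4400, 0.5600)
After 2 ticks: (0.4928, 0.5072)
After 3 ticks: (0.4991, 0.5009)
After 4 ticks: (0.4999, 0.5001)
P(in 2 jobs after 4 ticks) = 0.4999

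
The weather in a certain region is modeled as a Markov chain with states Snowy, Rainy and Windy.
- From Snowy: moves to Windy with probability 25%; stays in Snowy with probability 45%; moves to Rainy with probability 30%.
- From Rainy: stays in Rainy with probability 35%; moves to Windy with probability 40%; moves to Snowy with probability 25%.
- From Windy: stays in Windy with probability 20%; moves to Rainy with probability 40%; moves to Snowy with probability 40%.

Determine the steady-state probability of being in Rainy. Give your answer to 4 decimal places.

Let the stationary distribution be π with π = πP and π_1 + π_2 + π_3 = 1.
π_1 = 0.45·π_1 + 0.25·π_2 + 0.4·π_3
π_2 = 0.3·π_1 + 0.35·π_2 + 0.4·π_3
Solving with the normalization constraint gives π = (0.3664, 0.3461, 0.2875).
So the stationary probability of Rainy is 0.3461.

0.3461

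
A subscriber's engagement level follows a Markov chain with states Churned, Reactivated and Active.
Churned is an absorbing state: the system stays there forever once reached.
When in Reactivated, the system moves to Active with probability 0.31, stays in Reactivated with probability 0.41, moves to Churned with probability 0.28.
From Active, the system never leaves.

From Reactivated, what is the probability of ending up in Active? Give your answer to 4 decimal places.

Let h(s) be the probability of absorption at Active starting from transient state s. Then h(Active) = 1 and h(Churned) = 0. By first-step analysis:
h(Reactivated) = 0.28·0 + 0.41·h(Reactivated) + 0.31·1
Solving: h(Reactivated) = 0.5254.
Starting from Reactivated, the probability is 0.5254.

0.5254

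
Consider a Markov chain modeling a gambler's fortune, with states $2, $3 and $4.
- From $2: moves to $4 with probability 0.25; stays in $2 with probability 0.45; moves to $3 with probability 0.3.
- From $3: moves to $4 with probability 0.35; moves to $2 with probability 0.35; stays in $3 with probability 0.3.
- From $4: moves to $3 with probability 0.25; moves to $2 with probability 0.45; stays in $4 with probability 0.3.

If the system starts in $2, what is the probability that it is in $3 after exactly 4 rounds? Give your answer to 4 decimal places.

Propagate the distribution vector 4 rounds from $2.
After 0 rounds: (1.0000, 0.0000, 0.0000)
After 1 round: (0.4500, 0.3000, 0.2500)
After 2 rounds: (0.4200, 0.2875, 0.2925)
After 3 rounds: (0.4213, 0.2854, 0.2934)
After 4 rounds: (0.4215, 0.2853, 0.2932)
P(in $3 after 4 rounds) = 0.2853

0.2853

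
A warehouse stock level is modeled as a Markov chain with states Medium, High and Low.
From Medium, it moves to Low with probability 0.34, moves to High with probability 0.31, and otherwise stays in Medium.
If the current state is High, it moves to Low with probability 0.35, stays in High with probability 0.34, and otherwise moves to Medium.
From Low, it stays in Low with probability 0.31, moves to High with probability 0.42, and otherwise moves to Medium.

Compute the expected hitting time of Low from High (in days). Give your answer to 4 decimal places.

2.8837

Let t(s) be the expected number of days to first reach Low from state s, with t(Low) = 0. Conditioning on the first day:
t(Medium) = 1 + 0.35·t(Medium) + 0.31·t(High)
t(High) = 1 + 0.31·t(Medium) + 0.34·t(High)
Solving: t(Medium) = 2.9138, t(High) = 2.8837.
Expected days from High to Low: 2.8837.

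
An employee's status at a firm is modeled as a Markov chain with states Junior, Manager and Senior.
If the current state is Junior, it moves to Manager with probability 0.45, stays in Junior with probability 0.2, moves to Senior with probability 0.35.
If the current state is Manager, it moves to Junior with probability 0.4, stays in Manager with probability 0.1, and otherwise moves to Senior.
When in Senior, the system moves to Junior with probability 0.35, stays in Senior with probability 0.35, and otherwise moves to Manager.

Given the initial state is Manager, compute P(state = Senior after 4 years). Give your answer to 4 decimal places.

0.3914

Propagate the distribution vector 4 years from Manager.
After 0 years: (0.0000, 1.0000, 0.0000)
After 1 year: (0.4000, 0.1000, 0.5000)
After 2 years: (0.2950, 0.3400, 0.3650)
After 3 years: (0.3228, 0.2763, 0.4010)
After 4 years: (0.3154, 0.2932, 0.3914)
P(in Senior after 4 years) = 0.3914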